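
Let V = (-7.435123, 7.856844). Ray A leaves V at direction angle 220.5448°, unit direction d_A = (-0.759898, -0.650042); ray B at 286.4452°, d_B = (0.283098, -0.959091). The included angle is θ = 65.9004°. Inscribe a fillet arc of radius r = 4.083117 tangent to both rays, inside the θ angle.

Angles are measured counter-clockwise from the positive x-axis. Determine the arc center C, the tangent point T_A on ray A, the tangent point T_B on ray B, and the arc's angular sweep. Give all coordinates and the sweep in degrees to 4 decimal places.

bisector direction at 253.4950° = (-0.284099,-0.958795)
center distance |VC| = r/sin(θ/2) = 4.083117/sin(32.9502°) = 7.506973
C = V + |VC|·bis = (-9.5678,0.6592)
T_A = V + ((C−V)·d_A)·d_A = V + 6.2994·d_A = (-12.2220,3.7619)
T_B = V + ((C−V)·d_B)·d_B = V + 6.2994·d_B = (-5.6518,1.8151)
sweep = 180° − θ = 114.0996°

center=(-9.5678,0.6592) T_A=(-12.2220,3.7619) T_B=(-5.6518,1.8151) sweep=114.0996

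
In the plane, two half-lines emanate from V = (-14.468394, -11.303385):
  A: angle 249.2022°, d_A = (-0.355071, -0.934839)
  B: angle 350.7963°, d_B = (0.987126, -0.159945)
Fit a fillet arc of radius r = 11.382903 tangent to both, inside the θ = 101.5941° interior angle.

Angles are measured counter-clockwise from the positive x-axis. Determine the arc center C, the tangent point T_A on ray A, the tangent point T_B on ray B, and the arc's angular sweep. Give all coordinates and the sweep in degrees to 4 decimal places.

bisector direction at 299.9993° = (0.499989,-0.866032)
center distance |VC| = r/sin(θ/2) = 11.382903/sin(50.7970°) = 14.689286
C = V + |VC|·bis = (-7.1239,-24.0248)
T_A = V + ((C−V)·d_A)·d_A = V + 9.2846·d_A = (-17.7651,-19.9830)
T_B = V + ((C−V)·d_B)·d_B = V + 9.2846·d_B = (-5.3033,-12.7884)
sweep = 180° − θ = 78.4059°

center=(-7.1239,-24.0248) T_A=(-17.7651,-19.9830) T_B=(-5.3033,-12.7884) sweep=78.4059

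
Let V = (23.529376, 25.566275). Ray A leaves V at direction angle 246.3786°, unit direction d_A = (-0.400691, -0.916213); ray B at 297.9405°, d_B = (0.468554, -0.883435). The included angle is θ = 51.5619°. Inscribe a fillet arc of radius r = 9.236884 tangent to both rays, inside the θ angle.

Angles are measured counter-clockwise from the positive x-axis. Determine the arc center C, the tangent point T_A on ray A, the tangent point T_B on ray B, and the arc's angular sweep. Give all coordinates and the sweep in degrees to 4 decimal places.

bisector direction at 272.1596° = (0.037682,-0.999290)
center distance |VC| = r/sin(θ/2) = 9.236884/sin(25.7810°) = 21.237549
C = V + |VC|·bis = (24.3297,4.3438)
T_A = V + ((C−V)·d_A)·d_A = V + 19.1236·d_A = (15.8667,8.0449)
T_B = V + ((C−V)·d_B)·d_B = V + 19.1236·d_B = (32.4898,8.6718)
sweep = 180° − θ = 128.4381°

center=(24.3297,4.3438) T_A=(15.8667,8.0449) T_B=(32.4898,8.6718) sweep=128.4381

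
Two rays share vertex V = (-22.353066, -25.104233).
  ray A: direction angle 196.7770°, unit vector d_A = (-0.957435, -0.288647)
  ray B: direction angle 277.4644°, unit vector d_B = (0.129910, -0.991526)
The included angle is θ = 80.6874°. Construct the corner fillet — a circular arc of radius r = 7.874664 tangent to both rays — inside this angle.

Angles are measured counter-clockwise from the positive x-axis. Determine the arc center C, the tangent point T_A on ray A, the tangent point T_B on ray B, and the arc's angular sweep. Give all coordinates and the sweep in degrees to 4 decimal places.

center=(-28.9566,-35.3198) T_A=(-31.2296,-27.7803) T_B=(-21.1487,-34.2968) sweep=99.3126

bisector direction at 237.1207° = (-0.542871,-0.839816)
center distance |VC| = r/sin(θ/2) = 7.874664/sin(40.3437°) = 12.164061
C = V + |VC|·bis = (-28.9566,-35.3198)
T_A = V + ((C−V)·d_A)·d_A = V + 9.2711·d_A = (-31.2296,-27.7803)
T_B = V + ((C−V)·d_B)·d_B = V + 9.2711·d_B = (-21.1487,-34.2968)
sweep = 180° − θ = 99.3126°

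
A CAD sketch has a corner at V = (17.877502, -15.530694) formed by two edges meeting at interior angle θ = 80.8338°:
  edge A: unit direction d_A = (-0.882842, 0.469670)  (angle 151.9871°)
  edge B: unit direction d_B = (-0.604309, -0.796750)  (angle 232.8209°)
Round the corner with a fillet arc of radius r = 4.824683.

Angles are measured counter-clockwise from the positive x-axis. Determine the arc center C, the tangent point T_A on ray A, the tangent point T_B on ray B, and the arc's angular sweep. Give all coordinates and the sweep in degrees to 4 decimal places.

bisector direction at 192.4040° = (-0.976657,-0.214804)
center distance |VC| = r/sin(θ/2) = 4.824683/sin(40.4169°) = 7.441542
C = V + |VC|·bis = (10.6097,-17.1292)
T_A = V + ((C−V)·d_A)·d_A = V + 5.6656·d_A = (12.8757,-12.8697)
T_B = V + ((C−V)·d_B)·d_B = V + 5.6656·d_B = (14.4537,-20.0448)
sweep = 180° − θ = 99.1662°

center=(10.6097,-17.1292) T_A=(12.8757,-12.8697) T_B=(14.4537,-20.0448) sweep=99.1662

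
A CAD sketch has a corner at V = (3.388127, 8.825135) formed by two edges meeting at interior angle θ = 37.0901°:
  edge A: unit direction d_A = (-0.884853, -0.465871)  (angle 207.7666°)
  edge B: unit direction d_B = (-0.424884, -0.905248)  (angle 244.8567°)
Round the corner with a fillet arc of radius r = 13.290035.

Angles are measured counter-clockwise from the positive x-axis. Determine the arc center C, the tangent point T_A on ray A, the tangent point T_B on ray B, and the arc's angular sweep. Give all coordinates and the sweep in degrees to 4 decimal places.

center=(-25.4749,-21.3906) T_A=(-31.6664,-9.6309) T_B=(-13.4441,-27.0373) sweep=142.9099

bisector direction at 226.3117° = (-0.690735,-0.723108)
center distance |VC| = r/sin(θ/2) = 13.290035/sin(18.5450°) = 41.785967
C = V + |VC|·bis = (-25.4749,-21.3906)
T_A = V + ((C−V)·d_A)·d_A = V + 39.6162·d_A = (-31.6664,-9.6309)
T_B = V + ((C−V)·d_B)·d_B = V + 39.6162·d_B = (-13.4441,-27.0373)
sweep = 180° − θ = 142.9099°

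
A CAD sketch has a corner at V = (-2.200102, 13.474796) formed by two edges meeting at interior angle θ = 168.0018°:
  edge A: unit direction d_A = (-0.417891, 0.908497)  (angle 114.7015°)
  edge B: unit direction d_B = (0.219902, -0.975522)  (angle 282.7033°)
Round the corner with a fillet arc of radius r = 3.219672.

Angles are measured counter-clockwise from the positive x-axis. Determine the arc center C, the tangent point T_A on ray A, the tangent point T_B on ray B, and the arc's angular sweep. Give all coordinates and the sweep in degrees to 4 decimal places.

center=(-5.2666,12.4367) T_A=(-2.3415,13.7822) T_B=(-2.1257,13.1447) sweep=11.9982

bisector direction at 198.7024° = (-0.947197,-0.320653)
center distance |VC| = r/sin(θ/2) = 3.219672/sin(84.0009°) = 3.237402
C = V + |VC|·bis = (-5.2666,12.4367)
T_A = V + ((C−V)·d_A)·d_A = V + 0.3384·d_A = (-2.3415,13.7822)
T_B = V + ((C−V)·d_B)·d_B = V + 0.3384·d_B = (-2.1257,13.1447)
sweep = 180° − θ = 11.9982°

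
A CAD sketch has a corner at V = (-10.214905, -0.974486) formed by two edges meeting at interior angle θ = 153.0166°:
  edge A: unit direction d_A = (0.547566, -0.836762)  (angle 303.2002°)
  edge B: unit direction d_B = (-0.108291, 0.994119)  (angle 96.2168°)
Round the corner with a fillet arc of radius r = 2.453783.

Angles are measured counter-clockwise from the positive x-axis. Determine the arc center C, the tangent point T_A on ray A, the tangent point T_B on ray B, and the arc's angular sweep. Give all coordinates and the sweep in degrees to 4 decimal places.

center=(-7.8393,-0.1235) T_A=(-9.8925,-1.4671) T_B=(-10.2787,-0.3892) sweep=26.9834

bisector direction at 19.7085° = (0.941421,0.337235)
center distance |VC| = r/sin(θ/2) = 2.453783/sin(76.5083°) = 2.523420
C = V + |VC|·bis = (-7.8393,-0.1235)
T_A = V + ((C−V)·d_A)·d_A = V + 0.5887·d_A = (-9.8925,-1.4671)
T_B = V + ((C−V)·d_B)·d_B = V + 0.5887·d_B = (-10.2787,-0.3892)
sweep = 180° − θ = 26.9834°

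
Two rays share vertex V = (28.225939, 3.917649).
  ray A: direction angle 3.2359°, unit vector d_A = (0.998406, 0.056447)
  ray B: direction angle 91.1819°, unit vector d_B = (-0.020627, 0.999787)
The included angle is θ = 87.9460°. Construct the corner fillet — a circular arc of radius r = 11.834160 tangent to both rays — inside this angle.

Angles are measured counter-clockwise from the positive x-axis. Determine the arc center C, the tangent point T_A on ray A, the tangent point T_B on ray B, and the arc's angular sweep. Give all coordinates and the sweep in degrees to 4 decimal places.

bisector direction at 47.2089° = (0.679327,0.733835)
center distance |VC| = r/sin(θ/2) = 11.834160/sin(43.9730°) = 17.044262
C = V + |VC|·bis = (39.8046,16.4253)
T_A = V + ((C−V)·d_A)·d_A = V + 12.2662·d_A = (40.4726,4.6100)
T_B = V + ((C−V)·d_B)·d_B = V + 12.2662·d_B = (27.9729,16.1812)
sweep = 180° − θ = 92.0540°

center=(39.8046,16.4253) T_A=(40.4726,4.6100) T_B=(27.9729,16.1812) sweep=92.0540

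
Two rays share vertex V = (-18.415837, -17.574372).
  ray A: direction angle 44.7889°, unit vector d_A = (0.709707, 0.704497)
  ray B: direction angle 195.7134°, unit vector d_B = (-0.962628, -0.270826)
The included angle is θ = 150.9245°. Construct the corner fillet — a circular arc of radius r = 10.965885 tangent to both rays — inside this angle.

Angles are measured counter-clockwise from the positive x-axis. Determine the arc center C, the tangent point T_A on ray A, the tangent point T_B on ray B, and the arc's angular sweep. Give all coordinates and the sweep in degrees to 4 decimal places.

bisector direction at 120.2512° = (-0.503791,0.863825)
center distance |VC| = r/sin(θ/2) = 10.965885/sin(75.4622°) = 11.328599
C = V + |VC|·bis = (-24.1231,-7.7884)
T_A = V + ((C−V)·d_A)·d_A = V + 2.8437·d_A = (-16.3977,-15.5710)
T_B = V + ((C−V)·d_B)·d_B = V + 2.8437·d_B = (-21.1532,-18.3445)
sweep = 180° − θ = 29.0755°

center=(-24.1231,-7.7884) T_A=(-16.3977,-15.5710) T_B=(-21.1532,-18.3445) sweep=29.0755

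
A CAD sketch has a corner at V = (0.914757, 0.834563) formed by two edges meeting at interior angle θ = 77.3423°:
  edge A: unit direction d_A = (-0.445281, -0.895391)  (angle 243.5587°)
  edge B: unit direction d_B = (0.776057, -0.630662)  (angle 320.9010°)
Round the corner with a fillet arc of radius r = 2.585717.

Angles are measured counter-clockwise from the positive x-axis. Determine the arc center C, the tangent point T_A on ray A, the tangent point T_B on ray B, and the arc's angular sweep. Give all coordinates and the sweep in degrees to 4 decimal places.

bisector direction at 282.2298° = (0.211834,-0.977306)
center distance |VC| = r/sin(θ/2) = 2.585717/sin(38.6711°) = 4.138143
C = V + |VC|·bis = (1.7914,-3.2097)
T_A = V + ((C−V)·d_A)·d_A = V + 3.2308·d_A = (-0.5239,-2.0583)
T_B = V + ((C−V)·d_B)·d_B = V + 3.2308·d_B = (3.4221,-1.2030)
sweep = 180° − θ = 102.6577°

center=(1.7914,-3.2097) T_A=(-0.5239,-2.0583) T_B=(3.4221,-1.2030) sweep=102.6577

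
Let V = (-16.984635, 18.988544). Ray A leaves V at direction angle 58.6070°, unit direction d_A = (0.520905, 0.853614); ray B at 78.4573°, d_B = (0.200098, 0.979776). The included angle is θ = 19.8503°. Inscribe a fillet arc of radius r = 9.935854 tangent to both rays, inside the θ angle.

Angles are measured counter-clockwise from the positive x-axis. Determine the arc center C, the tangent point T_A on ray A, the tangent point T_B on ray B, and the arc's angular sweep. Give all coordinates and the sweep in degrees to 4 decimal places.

center=(4.1124,72.6347) T_A=(12.5938,67.4591) T_B=(-5.6225,74.6229) sweep=160.1497

bisector direction at 68.5322° = (0.365979,0.930623)
center distance |VC| = r/sin(θ/2) = 9.935854/sin(9.9252°) = 57.645438
C = V + |VC|·bis = (4.1124,72.6347)
T_A = V + ((C−V)·d_A)·d_A = V + 56.7827·d_A = (12.5938,67.4591)
T_B = V + ((C−V)·d_B)·d_B = V + 56.7827·d_B = (-5.6225,74.6229)
sweep = 180° − θ = 160.1497°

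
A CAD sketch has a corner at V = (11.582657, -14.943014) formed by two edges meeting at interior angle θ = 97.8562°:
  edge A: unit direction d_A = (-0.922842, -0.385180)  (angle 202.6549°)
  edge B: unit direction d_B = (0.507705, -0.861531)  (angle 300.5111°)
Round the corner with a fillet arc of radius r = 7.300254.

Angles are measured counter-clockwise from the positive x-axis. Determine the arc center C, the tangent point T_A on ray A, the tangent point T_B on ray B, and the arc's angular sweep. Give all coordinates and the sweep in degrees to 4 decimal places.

bisector direction at 251.5830° = (-0.315931,-0.948782)
center distance |VC| = r/sin(θ/2) = 7.300254/sin(48.9281°) = 9.683502
C = V + |VC|·bis = (8.5233,-24.1305)
T_A = V + ((C−V)·d_A)·d_A = V + 6.3621·d_A = (5.7114,-17.3936)
T_B = V + ((C−V)·d_B)·d_B = V + 6.3621·d_B = (14.8127,-20.4242)
sweep = 180° − θ = 82.1438°

center=(8.5233,-24.1305) T_A=(5.7114,-17.3936) T_B=(14.8127,-20.4242) sweep=82.1438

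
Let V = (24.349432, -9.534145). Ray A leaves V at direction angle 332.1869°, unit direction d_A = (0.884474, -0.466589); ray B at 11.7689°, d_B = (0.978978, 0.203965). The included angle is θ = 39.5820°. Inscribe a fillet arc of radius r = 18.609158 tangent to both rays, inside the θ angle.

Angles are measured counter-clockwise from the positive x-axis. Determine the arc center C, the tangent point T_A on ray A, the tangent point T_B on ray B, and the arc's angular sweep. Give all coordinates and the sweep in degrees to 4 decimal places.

bisector direction at 351.9779° = (0.990214,-0.139555)
center distance |VC| = r/sin(θ/2) = 18.609158/sin(19.7910°) = 54.960723
C = V + |VC|·bis = (78.7723,-17.2042)
T_A = V + ((C−V)·d_A)·d_A = V + 51.7144·d_A = (70.0895,-33.6635)
T_B = V + ((C−V)·d_B)·d_B = V + 51.7144·d_B = (74.9767,1.0138)
sweep = 180° − θ = 140.4180°

center=(78.7723,-17.2042) T_A=(70.0895,-33.6635) T_B=(74.9767,1.0138) sweep=140.4180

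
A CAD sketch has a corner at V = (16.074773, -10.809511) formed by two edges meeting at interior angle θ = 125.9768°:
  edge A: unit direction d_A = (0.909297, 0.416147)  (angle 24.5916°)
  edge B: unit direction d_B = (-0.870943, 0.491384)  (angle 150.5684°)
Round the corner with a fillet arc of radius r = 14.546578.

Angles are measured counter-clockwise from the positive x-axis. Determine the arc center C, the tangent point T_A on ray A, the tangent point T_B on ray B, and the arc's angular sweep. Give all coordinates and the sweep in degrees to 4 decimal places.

bisector direction at 87.5800° = (0.042224,0.999108)
center distance |VC| = r/sin(θ/2) = 14.546578/sin(62.9884°) = 16.327691
C = V + |VC|·bis = (16.7642,5.5036)
T_A = V + ((C−V)·d_A)·d_A = V + 7.4156·d_A = (22.8177,-7.7235)
T_B = V + ((C−V)·d_B)·d_B = V + 7.4156·d_B = (9.6162,-7.1656)
sweep = 180° − θ = 54.0232°

center=(16.7642,5.5036) T_A=(22.8177,-7.7235) T_B=(9.6162,-7.1656) sweep=54.0232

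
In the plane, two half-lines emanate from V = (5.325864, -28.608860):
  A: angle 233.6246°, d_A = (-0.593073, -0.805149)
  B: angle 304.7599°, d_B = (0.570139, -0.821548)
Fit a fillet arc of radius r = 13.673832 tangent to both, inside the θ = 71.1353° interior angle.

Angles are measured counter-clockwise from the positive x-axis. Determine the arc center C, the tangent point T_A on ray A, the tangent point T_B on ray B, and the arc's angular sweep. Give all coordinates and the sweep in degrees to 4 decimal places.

center=(4.9945,-52.1147) T_A=(-6.0150,-44.0051) T_B=(16.2282,-44.3187) sweep=108.8647

bisector direction at 269.1923° = (-0.014097,-0.999901)
center distance |VC| = r/sin(θ/2) = 13.673832/sin(35.5677°) = 23.508137
C = V + |VC|·bis = (4.9945,-52.1147)
T_A = V + ((C−V)·d_A)·d_A = V + 19.1222·d_A = (-6.0150,-44.0051)
T_B = V + ((C−V)·d_B)·d_B = V + 19.1222·d_B = (16.2282,-44.3187)
sweep = 180° − θ = 108.8647°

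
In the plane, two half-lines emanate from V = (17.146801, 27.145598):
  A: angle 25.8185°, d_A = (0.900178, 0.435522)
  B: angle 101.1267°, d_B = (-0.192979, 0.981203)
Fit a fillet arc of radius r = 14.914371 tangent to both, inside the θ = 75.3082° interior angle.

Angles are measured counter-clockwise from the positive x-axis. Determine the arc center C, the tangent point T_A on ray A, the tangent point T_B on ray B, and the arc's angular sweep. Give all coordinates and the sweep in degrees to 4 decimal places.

center=(28.0507,48.9894) T_A=(34.5463,35.5638) T_B=(13.4167,46.1112) sweep=104.6918

bisector direction at 63.4726° = (0.446626,0.894721)
center distance |VC| = r/sin(θ/2) = 14.914371/sin(37.6541°) = 24.414048
C = V + |VC|·bis = (28.0507,48.9894)
T_A = V + ((C−V)·d_A)·d_A = V + 19.3289·d_A = (34.5463,35.5638)
T_B = V + ((C−V)·d_B)·d_B = V + 19.3289·d_B = (13.4167,46.1112)
sweep = 180° − θ = 104.6918°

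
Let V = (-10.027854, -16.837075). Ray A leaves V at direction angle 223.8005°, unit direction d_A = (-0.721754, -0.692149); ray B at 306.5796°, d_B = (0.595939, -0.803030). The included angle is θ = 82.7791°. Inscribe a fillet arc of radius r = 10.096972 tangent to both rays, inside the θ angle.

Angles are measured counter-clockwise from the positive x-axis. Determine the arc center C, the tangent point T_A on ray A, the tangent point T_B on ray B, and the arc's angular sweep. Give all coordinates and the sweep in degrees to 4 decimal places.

center=(-11.3084,-32.0545) T_A=(-18.2970,-24.7670) T_B=(-3.2002,-26.0374) sweep=97.2209

bisector direction at 265.1901° = (-0.083851,-0.996478)
center distance |VC| = r/sin(θ/2) = 10.096972/sin(41.3895°) = 15.271254
C = V + |VC|·bis = (-11.3084,-32.0545)
T_A = V + ((C−V)·d_A)·d_A = V + 11.4570·d_A = (-18.2970,-24.7670)
T_B = V + ((C−V)·d_B)·d_B = V + 11.4570·d_B = (-3.2002,-26.0374)
sweep = 180° − θ = 97.2209°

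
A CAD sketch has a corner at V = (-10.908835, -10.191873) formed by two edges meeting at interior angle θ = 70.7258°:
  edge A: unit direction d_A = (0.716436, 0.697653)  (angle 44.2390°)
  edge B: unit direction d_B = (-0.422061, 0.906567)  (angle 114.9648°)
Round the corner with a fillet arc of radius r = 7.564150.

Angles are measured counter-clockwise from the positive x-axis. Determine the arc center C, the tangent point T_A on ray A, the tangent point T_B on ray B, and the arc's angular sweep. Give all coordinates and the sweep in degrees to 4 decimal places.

bisector direction at 79.6019° = (0.180487,0.983577)
center distance |VC| = r/sin(θ/2) = 7.564150/sin(35.3629°) = 13.069732
C = V + |VC|·bis = (-8.5499,2.6632)
T_A = V + ((C−V)·d_A)·d_A = V + 10.6584·d_A = (-3.2728,-2.7560)
T_B = V + ((C−V)·d_B)·d_B = V + 10.6584·d_B = (-15.4073,-0.5293)
sweep = 180° − θ = 109.2742°

center=(-8.5499,2.6632) T_A=(-3.2728,-2.7560) T_B=(-15.4073,-0.5293) sweep=109.2742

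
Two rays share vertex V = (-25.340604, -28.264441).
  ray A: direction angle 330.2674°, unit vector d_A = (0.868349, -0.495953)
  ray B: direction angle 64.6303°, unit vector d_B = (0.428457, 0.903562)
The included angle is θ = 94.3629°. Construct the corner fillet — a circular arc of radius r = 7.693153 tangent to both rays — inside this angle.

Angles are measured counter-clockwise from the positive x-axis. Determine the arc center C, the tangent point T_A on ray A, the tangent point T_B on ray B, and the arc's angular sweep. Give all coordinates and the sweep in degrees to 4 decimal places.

center=(-15.3351,-25.1195) T_A=(-19.1505,-31.7999) T_B=(-22.2863,-21.8233) sweep=85.6371

bisector direction at 17.4488° = (0.953985,0.299854)
center distance |VC| = r/sin(θ/2) = 7.693153/sin(47.1814°) = 10.488139
C = V + |VC|·bis = (-15.3351,-25.1195)
T_A = V + ((C−V)·d_A)·d_A = V + 7.1286·d_A = (-19.1505,-31.7999)
T_B = V + ((C−V)·d_B)·d_B = V + 7.1286·d_B = (-22.2863,-21.8233)
sweep = 180° − θ = 85.6371°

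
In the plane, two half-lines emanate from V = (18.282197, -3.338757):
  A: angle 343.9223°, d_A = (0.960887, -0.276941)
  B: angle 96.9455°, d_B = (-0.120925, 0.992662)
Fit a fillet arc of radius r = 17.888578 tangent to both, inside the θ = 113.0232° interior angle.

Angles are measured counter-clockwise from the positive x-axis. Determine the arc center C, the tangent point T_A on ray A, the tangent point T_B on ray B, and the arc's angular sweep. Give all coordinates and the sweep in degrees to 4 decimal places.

center=(34.6084,10.5726) T_A=(29.6543,-6.6163) T_B=(16.8510,8.4094) sweep=66.9768

bisector direction at 40.4339° = (0.761155,0.648570)
center distance |VC| = r/sin(θ/2) = 17.888578/sin(56.5116°) = 21.449197
C = V + |VC|·bis = (34.6084,10.5726)
T_A = V + ((C−V)·d_A)·d_A = V + 11.8350·d_A = (29.6543,-6.6163)
T_B = V + ((C−V)·d_B)·d_B = V + 11.8350·d_B = (16.8510,8.4094)
sweep = 180° − θ = 66.9768°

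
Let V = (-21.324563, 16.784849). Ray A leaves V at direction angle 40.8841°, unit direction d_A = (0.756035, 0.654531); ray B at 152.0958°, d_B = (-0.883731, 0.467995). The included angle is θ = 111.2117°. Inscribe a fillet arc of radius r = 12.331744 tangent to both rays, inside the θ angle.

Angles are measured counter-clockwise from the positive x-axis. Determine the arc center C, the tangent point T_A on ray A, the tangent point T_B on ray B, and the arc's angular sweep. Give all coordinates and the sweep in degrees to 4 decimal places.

center=(-23.0137,31.6335) T_A=(-14.9422,22.3103) T_B=(-28.7849,20.7356) sweep=68.7883

bisector direction at 96.4899° = (-0.113029,0.993592)
center distance |VC| = r/sin(θ/2) = 12.331744/sin(55.6058°) = 14.944468
C = V + |VC|·bis = (-23.0137,31.6335)
T_A = V + ((C−V)·d_A)·d_A = V + 8.4419·d_A = (-14.9422,22.3103)
T_B = V + ((C−V)·d_B)·d_B = V + 8.4419·d_B = (-28.7849,20.7356)
sweep = 180° − θ = 68.7883°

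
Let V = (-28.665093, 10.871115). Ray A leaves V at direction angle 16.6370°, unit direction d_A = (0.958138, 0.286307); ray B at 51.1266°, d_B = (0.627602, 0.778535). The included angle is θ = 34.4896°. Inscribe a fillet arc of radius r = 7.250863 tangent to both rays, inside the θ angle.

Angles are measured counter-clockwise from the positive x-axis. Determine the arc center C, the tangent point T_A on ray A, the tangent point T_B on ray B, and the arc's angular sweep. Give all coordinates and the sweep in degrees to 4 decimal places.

center=(-8.3598,24.5063) T_A=(-6.2839,17.5590) T_B=(-14.0049,29.0570) sweep=145.5104

bisector direction at 33.8818° = (0.830189,0.557481)
center distance |VC| = r/sin(θ/2) = 7.250863/sin(17.2448°) = 24.458570
C = V + |VC|·bis = (-8.3598,24.5063)
T_A = V + ((C−V)·d_A)·d_A = V + 23.3591·d_A = (-6.2839,17.5590)
T_B = V + ((C−V)·d_B)·d_B = V + 23.3591·d_B = (-14.0049,29.0570)
sweep = 180° − θ = 145.5104°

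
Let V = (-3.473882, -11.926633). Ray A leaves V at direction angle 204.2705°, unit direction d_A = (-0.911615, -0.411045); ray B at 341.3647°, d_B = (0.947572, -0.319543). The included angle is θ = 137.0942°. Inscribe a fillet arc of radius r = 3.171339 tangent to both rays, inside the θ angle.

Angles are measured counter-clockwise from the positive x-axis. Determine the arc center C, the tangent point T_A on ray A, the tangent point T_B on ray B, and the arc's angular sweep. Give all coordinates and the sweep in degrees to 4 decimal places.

bisector direction at 272.8176° = (0.049157,-0.998791)
center distance |VC| = r/sin(θ/2) = 3.171339/sin(68.5471°) = 3.407409
C = V + |VC|·bis = (-3.3064,-15.3299)
T_A = V + ((C−V)·d_A)·d_A = V + 1.2462·d_A = (-4.6099,-12.4389)
T_B = V + ((C−V)·d_B)·d_B = V + 1.2462·d_B = (-2.2930,-12.3249)
sweep = 180° − θ = 42.9058°

center=(-3.3064,-15.3299) T_A=(-4.6099,-12.4389) T_B=(-2.2930,-12.3249) sweep=42.9058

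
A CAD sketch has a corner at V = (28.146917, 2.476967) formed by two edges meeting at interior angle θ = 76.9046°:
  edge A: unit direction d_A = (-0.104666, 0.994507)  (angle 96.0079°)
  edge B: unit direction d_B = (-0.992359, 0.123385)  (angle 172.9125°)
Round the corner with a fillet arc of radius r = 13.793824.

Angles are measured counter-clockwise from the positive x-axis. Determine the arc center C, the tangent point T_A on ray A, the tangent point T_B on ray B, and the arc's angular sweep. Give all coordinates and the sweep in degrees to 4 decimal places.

center=(12.6107,18.3087) T_A=(26.3288,19.7524) T_B=(10.9088,4.6203) sweep=103.0954

bisector direction at 134.4602° = (-0.700414,0.713737)
center distance |VC| = r/sin(θ/2) = 13.793824/sin(38.4523°) = 22.181456
C = V + |VC|·bis = (12.6107,18.3087)
T_A = V + ((C−V)·d_A)·d_A = V + 17.3709·d_A = (26.3288,19.7524)
T_B = V + ((C−V)·d_B)·d_B = V + 17.3709·d_B = (10.9088,4.6203)
sweep = 180° − θ = 103.0954°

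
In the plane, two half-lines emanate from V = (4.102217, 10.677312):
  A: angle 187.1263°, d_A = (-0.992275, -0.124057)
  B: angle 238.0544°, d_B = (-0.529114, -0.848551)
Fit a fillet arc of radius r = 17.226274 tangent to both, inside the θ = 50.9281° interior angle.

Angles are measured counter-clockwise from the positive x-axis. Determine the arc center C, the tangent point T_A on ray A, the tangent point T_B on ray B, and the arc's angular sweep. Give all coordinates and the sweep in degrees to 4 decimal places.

center=(-29.6553,-10.9035) T_A=(-31.7924,6.1897) T_B=(-15.0380,-20.0182) sweep=129.0719

bisector direction at 212.5904° = (-0.842543,-0.538629)
center distance |VC| = r/sin(θ/2) = 17.226274/sin(25.4641°) = 40.066256
C = V + |VC|·bis = (-29.6553,-10.9035)
T_A = V + ((C−V)·d_A)·d_A = V + 36.1740·d_A = (-31.7924,6.1897)
T_B = V + ((C−V)·d_B)·d_B = V + 36.1740·d_B = (-15.0380,-20.0182)
sweep = 180° − θ = 129.0719°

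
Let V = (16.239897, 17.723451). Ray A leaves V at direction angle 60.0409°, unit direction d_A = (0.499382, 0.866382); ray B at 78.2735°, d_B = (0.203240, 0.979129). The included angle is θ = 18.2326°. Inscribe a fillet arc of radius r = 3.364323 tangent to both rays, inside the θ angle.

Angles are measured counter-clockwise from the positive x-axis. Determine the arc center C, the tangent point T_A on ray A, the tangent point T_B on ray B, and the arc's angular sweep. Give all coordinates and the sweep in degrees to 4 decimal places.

bisector direction at 69.1572° = (0.355805,0.934560)
center distance |VC| = r/sin(θ/2) = 3.364323/sin(9.1163°) = 21.234189
C = V + |VC|·bis = (23.7951,37.5681)
T_A = V + ((C−V)·d_A)·d_A = V + 20.9660·d_A = (26.7099,35.8880)
T_B = V + ((C−V)·d_B)·d_B = V + 20.9660·d_B = (20.5010,38.2518)
sweep = 180° − θ = 161.7674°

center=(23.7951,37.5681) T_A=(26.7099,35.8880) T_B=(20.5010,38.2518) sweep=161.7674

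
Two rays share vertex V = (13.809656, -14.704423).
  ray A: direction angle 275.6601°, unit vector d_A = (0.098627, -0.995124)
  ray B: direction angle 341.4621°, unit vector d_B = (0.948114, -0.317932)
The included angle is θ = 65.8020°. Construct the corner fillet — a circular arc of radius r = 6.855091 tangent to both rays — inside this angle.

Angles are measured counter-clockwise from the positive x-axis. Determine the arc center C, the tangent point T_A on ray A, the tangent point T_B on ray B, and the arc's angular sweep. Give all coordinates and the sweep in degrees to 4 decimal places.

center=(21.6764,-24.5726) T_A=(14.8547,-25.2487) T_B=(23.8558,-18.0732) sweep=114.1980

bisector direction at 308.5611° = (0.623349,-0.781944)
center distance |VC| = r/sin(θ/2) = 6.855091/sin(32.9010°) = 12.620082
C = V + |VC|·bis = (21.6764,-24.5726)
T_A = V + ((C−V)·d_A)·d_A = V + 10.5960·d_A = (14.8547,-25.2487)
T_B = V + ((C−V)·d_B)·d_B = V + 10.5960·d_B = (23.8558,-18.0732)
sweep = 180° − θ = 114.1980°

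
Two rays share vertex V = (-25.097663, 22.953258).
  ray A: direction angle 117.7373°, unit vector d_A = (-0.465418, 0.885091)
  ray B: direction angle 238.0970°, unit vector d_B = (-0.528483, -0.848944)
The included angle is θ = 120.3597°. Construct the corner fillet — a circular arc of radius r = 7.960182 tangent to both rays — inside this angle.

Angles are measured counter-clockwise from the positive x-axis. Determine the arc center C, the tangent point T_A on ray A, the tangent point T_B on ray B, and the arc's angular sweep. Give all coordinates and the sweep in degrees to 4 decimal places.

center=(-34.2666,23.2867) T_A=(-27.2212,26.9915) T_B=(-27.5089,19.0799) sweep=59.6403

bisector direction at 177.9171° = (-0.999339,0.036345)
center distance |VC| = r/sin(θ/2) = 7.960182/sin(60.1799°) = 9.175044
C = V + |VC|·bis = (-34.2666,23.2867)
T_A = V + ((C−V)·d_A)·d_A = V + 4.5626·d_A = (-27.2212,26.9915)
T_B = V + ((C−V)·d_B)·d_B = V + 4.5626·d_B = (-27.5089,19.0799)
sweep = 180° − θ = 59.6403°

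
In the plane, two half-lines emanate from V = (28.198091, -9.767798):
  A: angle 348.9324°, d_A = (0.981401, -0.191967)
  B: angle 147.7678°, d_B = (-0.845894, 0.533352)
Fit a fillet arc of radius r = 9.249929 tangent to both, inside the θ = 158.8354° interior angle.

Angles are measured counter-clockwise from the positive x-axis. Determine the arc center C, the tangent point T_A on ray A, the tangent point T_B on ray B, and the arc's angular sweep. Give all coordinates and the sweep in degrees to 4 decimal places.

bisector direction at 68.3501° = (0.368934,0.929456)
center distance |VC| = r/sin(θ/2) = 9.249929/sin(79.4177°) = 9.409973
C = V + |VC|·bis = (31.6698,-1.0216)
T_A = V + ((C−V)·d_A)·d_A = V + 1.7281·d_A = (29.8941,-10.0995)
T_B = V + ((C−V)·d_B)·d_B = V + 1.7281·d_B = (26.7363,-8.8461)
sweep = 180° − θ = 21.1646°

center=(31.6698,-1.0216) T_A=(29.8941,-10.0995) T_B=(26.7363,-8.8461) sweep=21.1646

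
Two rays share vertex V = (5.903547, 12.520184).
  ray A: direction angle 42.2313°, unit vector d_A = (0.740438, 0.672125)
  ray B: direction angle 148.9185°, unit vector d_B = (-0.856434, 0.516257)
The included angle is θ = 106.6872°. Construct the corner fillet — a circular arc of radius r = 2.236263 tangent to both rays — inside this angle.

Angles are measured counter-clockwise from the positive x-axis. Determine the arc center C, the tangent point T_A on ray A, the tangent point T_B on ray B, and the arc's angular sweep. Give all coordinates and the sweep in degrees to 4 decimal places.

bisector direction at 95.5749° = (-0.097147,0.995270)
center distance |VC| = r/sin(θ/2) = 2.236263/sin(53.3436°) = 2.787558
C = V + |VC|·bis = (5.6327,15.2946)
T_A = V + ((C−V)·d_A)·d_A = V + 1.6642·d_A = (7.1358,13.6387)
T_B = V + ((C−V)·d_B)·d_B = V + 1.6642·d_B = (4.4783,13.3793)
sweep = 180° − θ = 73.3128°

center=(5.6327,15.2946) T_A=(7.1358,13.6387) T_B=(4.4783,13.3793) sweep=73.3128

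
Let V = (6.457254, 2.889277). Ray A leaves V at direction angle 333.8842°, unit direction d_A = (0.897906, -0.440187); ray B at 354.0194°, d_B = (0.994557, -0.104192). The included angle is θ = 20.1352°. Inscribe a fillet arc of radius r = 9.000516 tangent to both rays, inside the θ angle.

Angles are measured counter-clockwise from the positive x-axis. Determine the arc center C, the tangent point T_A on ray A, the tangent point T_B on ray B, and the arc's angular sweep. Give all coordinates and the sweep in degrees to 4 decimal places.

bisector direction at 343.9518° = (0.961029,-0.276446)
center distance |VC| = r/sin(θ/2) = 9.000516/sin(10.0676°) = 51.487428
C = V + |VC|·bis = (55.9382,-11.3442)
T_A = V + ((C−V)·d_A)·d_A = V + 50.6946·d_A = (51.9763,-19.4258)
T_B = V + ((C−V)·d_B)·d_B = V + 50.6946·d_B = (56.8760,-2.3927)
sweep = 180° − θ = 159.8648°

center=(55.9382,-11.3442) T_A=(51.9763,-19.4258) T_B=(56.8760,-2.3927) sweep=159.8648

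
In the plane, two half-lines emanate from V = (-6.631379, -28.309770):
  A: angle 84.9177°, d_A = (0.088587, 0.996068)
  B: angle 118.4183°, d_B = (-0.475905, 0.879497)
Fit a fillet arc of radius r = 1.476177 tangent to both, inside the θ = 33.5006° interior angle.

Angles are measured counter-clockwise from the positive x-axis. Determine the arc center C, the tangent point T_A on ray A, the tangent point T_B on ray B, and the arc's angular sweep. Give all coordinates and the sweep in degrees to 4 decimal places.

bisector direction at 101.6680° = (-0.202240,0.979336)
center distance |VC| = r/sin(θ/2) = 1.476177/sin(16.7503°) = 5.122035
C = V + |VC|·bis = (-7.6673,-23.2936)
T_A = V + ((C−V)·d_A)·d_A = V + 4.9047·d_A = (-6.1969,-23.4243)
T_B = V + ((C−V)·d_B)·d_B = V + 4.9047·d_B = (-8.9656,-23.9961)
sweep = 180° − θ = 146.4994°

center=(-7.6673,-23.2936) T_A=(-6.1969,-23.4243) T_B=(-8.9656,-23.9961) sweep=146.4994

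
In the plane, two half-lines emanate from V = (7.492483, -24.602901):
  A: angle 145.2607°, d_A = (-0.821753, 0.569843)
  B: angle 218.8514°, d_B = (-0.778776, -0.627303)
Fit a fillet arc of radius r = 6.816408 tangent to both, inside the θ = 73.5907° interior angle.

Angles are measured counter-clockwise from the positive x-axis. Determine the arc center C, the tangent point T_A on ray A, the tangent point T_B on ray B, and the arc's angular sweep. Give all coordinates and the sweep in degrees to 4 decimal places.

bisector direction at 182.0561° = (-0.999356,-0.035877)
center distance |VC| = r/sin(θ/2) = 6.816408/sin(36.7953°) = 11.380432
C = V + |VC|·bis = (-3.8806,-25.0112)
T_A = V + ((C−V)·d_A)·d_A = V + 9.1132·d_A = (0.0037,-19.4098)
T_B = V + ((C−V)·d_B)·d_B = V + 9.1132·d_B = (0.3953,-30.3197)
sweep = 180° − θ = 106.4093°

center=(-3.8806,-25.0112) T_A=(0.0037,-19.4098) T_B=(0.3953,-30.3197) sweep=106.4093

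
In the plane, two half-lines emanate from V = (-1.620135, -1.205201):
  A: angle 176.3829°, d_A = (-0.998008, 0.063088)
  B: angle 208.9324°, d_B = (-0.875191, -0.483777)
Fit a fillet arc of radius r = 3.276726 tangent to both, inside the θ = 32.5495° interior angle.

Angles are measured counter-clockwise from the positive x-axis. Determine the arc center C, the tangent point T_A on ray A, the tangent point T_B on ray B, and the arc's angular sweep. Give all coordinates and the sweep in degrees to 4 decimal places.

center=(-13.0284,-3.7673) T_A=(-12.8217,-0.4971) T_B=(-11.4432,-6.6351) sweep=147.4505

bisector direction at 192.6577° = (-0.975697,-0.219125)
center distance |VC| = r/sin(θ/2) = 3.276726/sin(16.2748°) = 11.692416
C = V + |VC|·bis = (-13.0284,-3.7673)
T_A = V + ((C−V)·d_A)·d_A = V + 11.2239·d_A = (-12.8217,-0.4971)
T_B = V + ((C−V)·d_B)·d_B = V + 11.2239·d_B = (-11.4432,-6.6351)
sweep = 180° − θ = 147.4505°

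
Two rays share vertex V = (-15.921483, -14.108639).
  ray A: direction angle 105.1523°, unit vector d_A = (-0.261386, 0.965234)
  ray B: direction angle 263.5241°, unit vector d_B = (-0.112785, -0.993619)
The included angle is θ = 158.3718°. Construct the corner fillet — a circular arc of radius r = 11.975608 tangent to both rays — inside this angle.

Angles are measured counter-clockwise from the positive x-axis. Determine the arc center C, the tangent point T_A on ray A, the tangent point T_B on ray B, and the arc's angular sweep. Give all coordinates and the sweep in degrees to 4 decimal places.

center=(-28.0787,-15.0309) T_A=(-16.5194,-11.9006) T_B=(-16.1795,-16.3816) sweep=21.6282

bisector direction at 184.3382° = (-0.997135,-0.075644)
center distance |VC| = r/sin(θ/2) = 11.975608/sin(79.1859°) = 12.192127
C = V + |VC|·bis = (-28.0787,-15.0309)
T_A = V + ((C−V)·d_A)·d_A = V + 2.2875·d_A = (-16.5194,-11.9006)
T_B = V + ((C−V)·d_B)·d_B = V + 2.2875·d_B = (-16.1795,-16.3816)
sweep = 180° − θ = 21.6282°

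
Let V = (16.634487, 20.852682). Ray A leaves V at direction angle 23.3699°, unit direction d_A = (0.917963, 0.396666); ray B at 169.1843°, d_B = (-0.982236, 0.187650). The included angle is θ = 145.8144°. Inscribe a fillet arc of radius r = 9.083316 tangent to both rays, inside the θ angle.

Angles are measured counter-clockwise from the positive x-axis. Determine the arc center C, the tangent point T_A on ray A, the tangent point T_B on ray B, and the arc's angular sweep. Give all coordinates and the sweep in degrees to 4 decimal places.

center=(15.5954,30.2988) T_A=(19.1985,21.9606) T_B=(13.8910,21.3768) sweep=34.1856

bisector direction at 96.2771° = (-0.109337,0.994005)
center distance |VC| = r/sin(θ/2) = 9.083316/sin(72.9072°) = 9.503067
C = V + |VC|·bis = (15.5954,30.2988)
T_A = V + ((C−V)·d_A)·d_A = V + 2.7931·d_A = (19.1985,21.9606)
T_B = V + ((C−V)·d_B)·d_B = V + 2.7931·d_B = (13.8910,21.3768)
sweep = 180° − θ = 34.1856°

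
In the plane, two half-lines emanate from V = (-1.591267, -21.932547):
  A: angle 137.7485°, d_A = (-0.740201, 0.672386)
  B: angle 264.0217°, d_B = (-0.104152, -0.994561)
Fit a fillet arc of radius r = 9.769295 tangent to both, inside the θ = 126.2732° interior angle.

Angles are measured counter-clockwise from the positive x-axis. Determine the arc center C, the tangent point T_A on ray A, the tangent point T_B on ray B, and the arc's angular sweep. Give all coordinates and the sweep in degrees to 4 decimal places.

center=(-11.8228,-25.8365) T_A=(-5.2541,-18.6053) T_B=(-2.1067,-26.8540) sweep=53.7268

bisector direction at 200.8851° = (-0.934297,-0.356495)
center distance |VC| = r/sin(θ/2) = 9.769295/sin(63.1366°) = 10.951064
C = V + |VC|·bis = (-11.8228,-25.8365)
T_A = V + ((C−V)·d_A)·d_A = V + 4.9484·d_A = (-5.2541,-18.6053)
T_B = V + ((C−V)·d_B)·d_B = V + 4.9484·d_B = (-2.1067,-26.8540)
sweep = 180° − θ = 53.7268°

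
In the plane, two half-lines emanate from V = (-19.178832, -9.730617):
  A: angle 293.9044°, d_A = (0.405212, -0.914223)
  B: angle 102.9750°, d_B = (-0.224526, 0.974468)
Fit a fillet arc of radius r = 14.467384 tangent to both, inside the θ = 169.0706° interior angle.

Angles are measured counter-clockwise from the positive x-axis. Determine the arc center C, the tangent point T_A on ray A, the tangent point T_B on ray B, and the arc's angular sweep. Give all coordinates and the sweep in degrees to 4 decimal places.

center=(-5.3916,-5.1336) T_A=(-18.6180,-10.9960) T_B=(-19.4896,-8.3819) sweep=10.9294

bisector direction at 18.4397° = (0.948657,0.316306)
center distance |VC| = r/sin(θ/2) = 14.467384/sin(84.5353°) = 14.533438
C = V + |VC|·bis = (-5.3916,-5.1336)
T_A = V + ((C−V)·d_A)·d_A = V + 1.3841·d_A = (-18.6180,-10.9960)
T_B = V + ((C−V)·d_B)·d_B = V + 1.3841·d_B = (-19.4896,-8.3819)
sweep = 180° − θ = 10.9294°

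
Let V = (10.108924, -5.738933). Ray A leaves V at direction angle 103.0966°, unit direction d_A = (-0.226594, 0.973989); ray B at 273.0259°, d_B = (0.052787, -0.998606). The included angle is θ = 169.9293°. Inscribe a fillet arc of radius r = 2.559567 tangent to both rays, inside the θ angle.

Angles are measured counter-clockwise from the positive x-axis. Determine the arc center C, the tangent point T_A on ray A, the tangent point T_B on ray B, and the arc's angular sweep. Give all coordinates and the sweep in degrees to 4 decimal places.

bisector direction at 188.0613° = (-0.990119,-0.140232)
center distance |VC| = r/sin(θ/2) = 2.559567/sin(84.9647°) = 2.569483
C = V + |VC|·bis = (7.5648,-6.0993)
T_A = V + ((C−V)·d_A)·d_A = V + 0.2255·d_A = (10.0578,-5.5193)
T_B = V + ((C−V)·d_B)·d_B = V + 0.2255·d_B = (10.1208,-5.9641)
sweep = 180° − θ = 10.0707°

center=(7.5648,-6.0993) T_A=(10.0578,-5.5193) T_B=(10.1208,-5.9641) sweep=10.0707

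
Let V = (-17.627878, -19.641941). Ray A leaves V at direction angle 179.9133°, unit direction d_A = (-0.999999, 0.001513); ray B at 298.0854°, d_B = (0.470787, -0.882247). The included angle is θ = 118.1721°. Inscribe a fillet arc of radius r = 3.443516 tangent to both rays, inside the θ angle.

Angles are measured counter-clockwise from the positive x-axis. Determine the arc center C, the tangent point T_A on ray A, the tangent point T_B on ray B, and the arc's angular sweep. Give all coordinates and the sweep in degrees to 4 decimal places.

bisector direction at 238.9994° = (-0.515048,-0.857161)
center distance |VC| = r/sin(θ/2) = 3.443516/sin(59.0861°) = 4.013703
C = V + |VC|·bis = (-19.6951,-23.0823)
T_A = V + ((C−V)·d_A)·d_A = V + 2.0620·d_A = (-19.6899,-19.6388)
T_B = V + ((C−V)·d_B)·d_B = V + 2.0620·d_B = (-16.6571,-21.4612)
sweep = 180° − θ = 61.8279°

center=(-19.6951,-23.0823) T_A=(-19.6899,-19.6388) T_B=(-16.6571,-21.4612) sweep=61.8279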